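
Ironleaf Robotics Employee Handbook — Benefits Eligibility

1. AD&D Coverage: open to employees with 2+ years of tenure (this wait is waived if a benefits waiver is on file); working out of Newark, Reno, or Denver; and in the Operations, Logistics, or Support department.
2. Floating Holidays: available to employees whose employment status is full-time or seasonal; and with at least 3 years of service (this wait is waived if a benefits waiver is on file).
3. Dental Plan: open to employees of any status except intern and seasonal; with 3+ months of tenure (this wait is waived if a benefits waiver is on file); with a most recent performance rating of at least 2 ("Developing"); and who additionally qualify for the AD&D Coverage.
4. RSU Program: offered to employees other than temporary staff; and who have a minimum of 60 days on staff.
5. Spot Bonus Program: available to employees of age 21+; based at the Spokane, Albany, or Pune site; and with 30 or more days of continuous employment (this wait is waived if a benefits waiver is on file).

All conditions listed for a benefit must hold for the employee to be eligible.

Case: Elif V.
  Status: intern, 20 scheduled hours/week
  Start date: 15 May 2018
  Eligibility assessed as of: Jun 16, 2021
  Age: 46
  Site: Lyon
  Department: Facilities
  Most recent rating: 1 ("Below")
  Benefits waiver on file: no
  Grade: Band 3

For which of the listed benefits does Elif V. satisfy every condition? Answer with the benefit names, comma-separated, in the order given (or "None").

Service from 15 May 2018 to Jun 16, 2021: 1128 days.
AD&D Coverage — no waiver, service 1128 days ≥ 2 years (≈730 days) ✓; site Lyon ✗ (not Newark, Reno, or Denver) → not eligible.
Floating Holidays — status intern ✗ (requires full-time or seasonal) → not eligible.
Dental Plan — status intern ✗ (excluded) → not eligible.
RSU Program — status intern ✓ (not excluded); service 1128 days ≥ 60 days ✓ → eligible.
Spot Bonus Program — age 46 ≥ 21 ✓; site Lyon ✗ (not Spokane, Albany, or Pune) → not eligible.

RSU Program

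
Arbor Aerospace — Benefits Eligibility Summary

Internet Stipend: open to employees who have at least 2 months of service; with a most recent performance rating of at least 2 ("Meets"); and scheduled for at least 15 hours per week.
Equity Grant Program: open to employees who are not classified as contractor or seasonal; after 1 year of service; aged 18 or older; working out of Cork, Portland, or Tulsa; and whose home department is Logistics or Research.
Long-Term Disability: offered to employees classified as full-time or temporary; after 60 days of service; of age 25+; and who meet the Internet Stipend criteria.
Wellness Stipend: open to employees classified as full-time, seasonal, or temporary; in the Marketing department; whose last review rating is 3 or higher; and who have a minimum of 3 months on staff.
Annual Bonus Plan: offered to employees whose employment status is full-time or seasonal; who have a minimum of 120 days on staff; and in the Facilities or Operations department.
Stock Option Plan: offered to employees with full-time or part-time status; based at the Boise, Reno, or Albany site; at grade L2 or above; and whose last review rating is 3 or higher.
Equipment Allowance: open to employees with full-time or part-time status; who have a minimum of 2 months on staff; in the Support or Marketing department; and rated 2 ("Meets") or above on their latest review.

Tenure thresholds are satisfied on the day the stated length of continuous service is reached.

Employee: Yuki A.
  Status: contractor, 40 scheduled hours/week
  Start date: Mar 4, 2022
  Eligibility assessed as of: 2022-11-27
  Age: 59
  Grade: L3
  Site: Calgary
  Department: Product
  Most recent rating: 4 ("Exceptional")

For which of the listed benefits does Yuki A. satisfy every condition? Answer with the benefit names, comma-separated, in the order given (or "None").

Service from Mar 4, 2022 to 2022-11-27: 268 days.
Internet Stipend — service 268 days ≥ 2 months (≈60 days) ✓; rating 4 ≥ 2 ✓; 40 hrs/wk ≥ 15 ✓ → eligible.
Equity Grant Program — status contractor ✗ (excluded) → not eligible.
Long-Term Disability — status contractor ✗ (requires full-time or temporary) → not eligible.
Wellness Stipend — status contractor ✗ (requires full-time, seasonal, or temporary) → not eligible.
Annual Bonus Plan — status contractor ✗ (requires full-time or seasonal) → not eligible.
Stock Option Plan — status contractor ✗ (requires full-time or part-time) → not eligible.
Equipment Allowance — status contractor ✗ (requires full-time or part-time) → not eligible.

Internet Stipend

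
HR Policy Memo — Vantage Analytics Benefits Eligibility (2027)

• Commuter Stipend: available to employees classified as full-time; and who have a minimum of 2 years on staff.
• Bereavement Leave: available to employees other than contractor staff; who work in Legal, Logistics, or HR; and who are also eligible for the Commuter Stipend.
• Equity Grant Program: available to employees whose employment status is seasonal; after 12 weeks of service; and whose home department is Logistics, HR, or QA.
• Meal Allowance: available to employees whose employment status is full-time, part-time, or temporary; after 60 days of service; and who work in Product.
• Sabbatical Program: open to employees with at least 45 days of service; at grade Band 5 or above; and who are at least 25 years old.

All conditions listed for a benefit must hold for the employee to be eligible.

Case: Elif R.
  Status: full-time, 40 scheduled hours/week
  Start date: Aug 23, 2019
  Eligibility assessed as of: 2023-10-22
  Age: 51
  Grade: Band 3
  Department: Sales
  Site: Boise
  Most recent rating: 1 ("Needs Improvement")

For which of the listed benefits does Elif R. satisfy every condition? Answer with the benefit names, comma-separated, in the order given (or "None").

Service from Aug 23, 2019 to 2023-10-22: 1521 days.
Commuter Stipend — status full-time ✓; service 1521 days ≥ 2 years (≈730 days) ✓ → eligible.
Bereavement Leave — status full-time ✓ (not excluded); dept Sales ✗ → not eligible.
Equity Grant Program — status full-time ✗ (requires seasonal) → not eligible.
Meal Allowance — status full-time ✓; service 1521 days ≥ 60 days ✓; dept Sales ✗ → not eligible.
Sabbatical Program — service 1521 days ≥ 45 days ✓; grade Band 3 < Band 5 ✗ → not eligible.

Commuter Stipend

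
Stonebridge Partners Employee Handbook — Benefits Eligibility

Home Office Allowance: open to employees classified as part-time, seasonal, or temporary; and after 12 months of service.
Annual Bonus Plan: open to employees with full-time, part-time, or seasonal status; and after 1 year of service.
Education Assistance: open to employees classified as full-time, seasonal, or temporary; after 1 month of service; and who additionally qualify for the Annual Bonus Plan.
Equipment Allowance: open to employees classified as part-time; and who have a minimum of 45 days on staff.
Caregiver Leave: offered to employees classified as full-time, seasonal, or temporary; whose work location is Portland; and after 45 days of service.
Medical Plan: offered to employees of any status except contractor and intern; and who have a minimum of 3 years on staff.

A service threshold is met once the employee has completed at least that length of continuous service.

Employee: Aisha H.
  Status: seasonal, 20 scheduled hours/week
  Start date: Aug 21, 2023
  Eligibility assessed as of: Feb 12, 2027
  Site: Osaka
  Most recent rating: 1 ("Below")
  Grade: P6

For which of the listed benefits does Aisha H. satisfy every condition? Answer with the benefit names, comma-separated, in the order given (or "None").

Service from Aug 21, 2023 to Feb 12, 2027: 1271 days.
Home Office Allowance — status seasonal ✓; service 1271 days ≥ 12 months (≈360 days) ✓ → eligible.
Annual Bonus Plan — status seasonal ✓; service 1271 days ≥ 1 year (≈365 days) ✓ → eligible.
Education Assistance — status seasonal ✓; service 1271 days ≥ 1 month (≈30 days) ✓; eligible for Annual Bonus Plan ✓ → eligible.
Equipment Allowance — status seasonal ✗ (requires part-time) → not eligible.
Caregiver Leave — status seasonal ✓; site Osaka ✗ (not Portland) → not eligible.
Medical Plan — status seasonal ✓ (not excluded); service 1271 days ≥ 3 years (≈1095 days) ✓ → eligible.

Home Office Allowance, Annual Bonus Plan, Education Assistance, Medical Plan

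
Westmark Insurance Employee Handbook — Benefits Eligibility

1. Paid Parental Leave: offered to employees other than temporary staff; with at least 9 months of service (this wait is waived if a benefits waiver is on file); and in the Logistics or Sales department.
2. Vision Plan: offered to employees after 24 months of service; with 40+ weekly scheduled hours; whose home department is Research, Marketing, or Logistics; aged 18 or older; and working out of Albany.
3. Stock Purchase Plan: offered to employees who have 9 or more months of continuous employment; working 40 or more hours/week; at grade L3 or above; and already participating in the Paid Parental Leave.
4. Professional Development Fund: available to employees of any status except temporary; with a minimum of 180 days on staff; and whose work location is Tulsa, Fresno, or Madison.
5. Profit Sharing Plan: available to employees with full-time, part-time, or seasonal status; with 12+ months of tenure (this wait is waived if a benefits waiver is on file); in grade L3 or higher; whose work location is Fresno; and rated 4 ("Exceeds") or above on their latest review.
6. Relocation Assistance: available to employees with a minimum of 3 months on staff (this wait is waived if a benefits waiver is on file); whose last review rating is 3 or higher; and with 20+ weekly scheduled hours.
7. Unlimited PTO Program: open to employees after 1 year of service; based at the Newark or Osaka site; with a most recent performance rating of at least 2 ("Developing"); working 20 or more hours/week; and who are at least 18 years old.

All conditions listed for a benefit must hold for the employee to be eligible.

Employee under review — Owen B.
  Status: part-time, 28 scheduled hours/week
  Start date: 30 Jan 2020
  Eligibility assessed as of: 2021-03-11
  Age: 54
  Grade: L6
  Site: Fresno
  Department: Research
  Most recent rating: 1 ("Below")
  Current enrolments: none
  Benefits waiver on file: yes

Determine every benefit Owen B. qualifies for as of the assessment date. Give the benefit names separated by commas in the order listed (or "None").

Service from 30 Jan 2020 to 2021-03-11: 406 days.
Paid Parental Leave — status part-time ✓ (not excluded); benefits waiver on file ✓; dept Research ✗ → not eligible.
Vision Plan — service 406 days < 24 months (≈720 days) ✗ → not eligible.
Stock Purchase Plan — service 406 days ≥ 9 months (≈270 days) ✓; 28 hrs/wk < 40 ✗ → not eligible.
Professional Development Fund — status part-time ✓ (not excluded); service 406 days ≥ 180 days ✓; site Fresno ✓ → eligible.
Profit Sharing Plan — status part-time ✓; benefits waiver on file ✓; grade L6 ≥ L3 ✓; site Fresno ✓; rating 1 < 4 ✗ → not eligible.
Relocation Assistance — benefits waiver on file ✓; rating 1 < 3 ✗ → not eligible.
Unlimited PTO Program — service 406 days ≥ 1 year (≈365 days) ✓; site Fresno ✗ (not Newark or Osaka) → not eligible.

Professional Development Fund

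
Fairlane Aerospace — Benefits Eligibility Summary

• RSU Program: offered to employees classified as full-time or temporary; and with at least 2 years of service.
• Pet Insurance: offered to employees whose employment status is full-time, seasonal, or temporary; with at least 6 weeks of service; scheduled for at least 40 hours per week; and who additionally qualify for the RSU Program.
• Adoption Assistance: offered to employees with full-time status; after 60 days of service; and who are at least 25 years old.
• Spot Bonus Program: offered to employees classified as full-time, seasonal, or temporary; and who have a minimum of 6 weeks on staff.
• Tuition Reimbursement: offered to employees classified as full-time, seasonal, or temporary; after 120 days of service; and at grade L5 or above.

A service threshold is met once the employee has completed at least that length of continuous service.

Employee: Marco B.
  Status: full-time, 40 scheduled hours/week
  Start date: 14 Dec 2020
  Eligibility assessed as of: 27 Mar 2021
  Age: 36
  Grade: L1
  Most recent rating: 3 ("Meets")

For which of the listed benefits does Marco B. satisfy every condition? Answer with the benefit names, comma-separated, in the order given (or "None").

Service from 14 Dec 2020 to 27 Mar 2021: 103 days.
RSU Program — status full-time ✓; service 103 days < 2 years (≈730 days) ✗ → not eligible.
Pet Insurance — status full-time ✓; service 103 days ≥ 6 weeks (≈42 days) ✓; 40 hrs/wk ≥ 40 ✓; not eligible for RSU Program ✗ → not eligible.
Adoption Assistance — status full-time ✓; service 103 days ≥ 60 days ✓; age 36 ≥ 25 ✓ → eligible.
Spot Bonus Program — status full-time ✓; service 103 days ≥ 6 weeks (≈42 days) ✓ → eligible.
Tuition Reimbursement — status full-time ✓; service 103 days < 120 days ✗ → not eligible.

Adoption Assistance, Spot Bonus Program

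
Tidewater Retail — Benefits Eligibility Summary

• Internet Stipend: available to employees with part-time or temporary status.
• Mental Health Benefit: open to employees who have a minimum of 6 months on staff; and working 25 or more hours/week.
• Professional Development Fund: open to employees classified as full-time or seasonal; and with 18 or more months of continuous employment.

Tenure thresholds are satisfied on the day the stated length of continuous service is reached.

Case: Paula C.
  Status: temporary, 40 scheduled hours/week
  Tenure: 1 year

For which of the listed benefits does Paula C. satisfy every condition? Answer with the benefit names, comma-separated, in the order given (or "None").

Internet Stipend — status temporary ✓ → eligible.
Mental Health Benefit — service 1 year ≥ 6 months (≈180 days) ✓; 40 hrs/wk ≥ 25 ✓ → eligible.
Professional Development Fund — status temporary ✗ (requires full-time or seasonal) → not eligible.

Internet Stipend, Mental Health Benefit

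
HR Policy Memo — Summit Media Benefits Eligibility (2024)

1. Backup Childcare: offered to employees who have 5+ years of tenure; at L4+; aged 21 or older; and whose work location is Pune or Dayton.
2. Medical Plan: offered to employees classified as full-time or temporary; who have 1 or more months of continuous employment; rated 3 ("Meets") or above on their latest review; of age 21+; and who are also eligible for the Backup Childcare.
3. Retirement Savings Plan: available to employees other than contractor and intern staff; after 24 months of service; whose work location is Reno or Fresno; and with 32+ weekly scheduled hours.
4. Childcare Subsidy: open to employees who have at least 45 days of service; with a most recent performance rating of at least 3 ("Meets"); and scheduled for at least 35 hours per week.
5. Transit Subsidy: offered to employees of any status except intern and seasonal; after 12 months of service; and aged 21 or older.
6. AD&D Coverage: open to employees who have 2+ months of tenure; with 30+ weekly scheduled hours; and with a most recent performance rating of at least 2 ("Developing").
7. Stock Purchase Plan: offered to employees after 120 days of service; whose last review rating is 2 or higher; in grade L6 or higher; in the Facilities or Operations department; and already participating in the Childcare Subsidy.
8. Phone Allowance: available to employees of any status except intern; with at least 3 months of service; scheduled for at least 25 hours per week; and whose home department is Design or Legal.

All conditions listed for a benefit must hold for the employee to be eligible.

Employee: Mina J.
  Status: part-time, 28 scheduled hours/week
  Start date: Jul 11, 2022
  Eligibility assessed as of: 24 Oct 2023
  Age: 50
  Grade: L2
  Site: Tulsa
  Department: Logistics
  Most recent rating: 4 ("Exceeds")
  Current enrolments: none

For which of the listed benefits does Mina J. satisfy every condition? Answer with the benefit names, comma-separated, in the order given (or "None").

Transit Subsidy

Service from Jul 11, 2022 to 24 Oct 2023: 470 days.
Backup Childcare — service 470 days < 5 years (≈1825 days) ✗ → not eligible.
Medical Plan — status part-time ✗ (requires full-time or temporary) → not eligible.
Retirement Savings Plan — status part-time ✓ (not excluded); service 470 days < 24 months (≈720 days) ✗ → not eligible.
Childcare Subsidy — service 470 days ≥ 45 days ✓; rating 4 ≥ 3 ✓; 28 hrs/wk < 35 ✗ → not eligible.
Transit Subsidy — status part-time ✓ (not excluded); service 470 days ≥ 12 months (≈360 days) ✓; age 50 ≥ 21 ✓ → eligible.
AD&D Coverage — service 470 days ≥ 2 months (≈60 days) ✓; 28 hrs/wk < 30 ✗ → not eligible.
Stock Purchase Plan — service 470 days ≥ 120 days ✓; rating 4 ≥ 2 ✓; grade L2 < L6 ✗ → not eligible.
Phone Allowance — status part-time ✓ (not excluded); service 470 days ≥ 3 months (≈90 days) ✓; 28 hrs/wk ≥ 25 ✓; dept Logistics ✗ → not eligible.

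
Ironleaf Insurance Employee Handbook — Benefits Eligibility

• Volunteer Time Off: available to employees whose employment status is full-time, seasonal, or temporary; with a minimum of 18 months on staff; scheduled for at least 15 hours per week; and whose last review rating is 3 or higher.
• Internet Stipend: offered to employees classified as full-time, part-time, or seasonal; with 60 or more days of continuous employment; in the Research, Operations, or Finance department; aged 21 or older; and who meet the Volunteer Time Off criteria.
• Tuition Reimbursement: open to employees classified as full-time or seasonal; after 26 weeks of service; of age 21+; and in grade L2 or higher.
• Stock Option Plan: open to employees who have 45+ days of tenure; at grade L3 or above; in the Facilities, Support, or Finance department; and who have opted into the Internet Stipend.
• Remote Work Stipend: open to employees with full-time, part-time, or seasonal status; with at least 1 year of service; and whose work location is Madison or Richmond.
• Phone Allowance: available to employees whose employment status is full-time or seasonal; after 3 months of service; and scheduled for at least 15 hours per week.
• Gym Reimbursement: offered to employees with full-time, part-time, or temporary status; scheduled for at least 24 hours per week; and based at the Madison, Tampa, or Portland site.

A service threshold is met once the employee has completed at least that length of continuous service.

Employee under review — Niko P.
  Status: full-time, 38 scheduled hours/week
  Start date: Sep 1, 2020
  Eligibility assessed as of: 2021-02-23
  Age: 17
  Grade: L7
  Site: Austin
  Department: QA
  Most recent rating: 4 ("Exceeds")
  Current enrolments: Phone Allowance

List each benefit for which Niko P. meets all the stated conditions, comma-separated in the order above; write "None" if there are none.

Phone Allowance

Service from Sep 1, 2020 to 2021-02-23: 175 days.
Volunteer Time Off — status full-time ✓; service 175 days < 18 months (≈540 days) ✗ → not eligible.
Internet Stipend — status full-time ✓; service 175 days ≥ 60 days ✓; dept QA ✗ → not eligible.
Tuition Reimbursement — status full-time ✓; service 175 days < 26 weeks (≈182 days) ✗ → not eligible.
Stock Option Plan — service 175 days ≥ 45 days ✓; grade L7 ≥ L3 ✓; dept QA ✗ → not eligible.
Remote Work Stipend — status full-time ✓; service 175 days < 1 year (≈365 days) ✗ → not eligible.
Phone Allowance — status full-time ✓; service 175 days ≥ 3 months (≈90 days) ✓; 38 hrs/wk ≥ 15 ✓ → eligible.
Gym Reimbursement — status full-time ✓; 38 hrs/wk ≥ 24 ✓; site Austin ✗ (not Madison, Tampa, or Portland) → not eligible.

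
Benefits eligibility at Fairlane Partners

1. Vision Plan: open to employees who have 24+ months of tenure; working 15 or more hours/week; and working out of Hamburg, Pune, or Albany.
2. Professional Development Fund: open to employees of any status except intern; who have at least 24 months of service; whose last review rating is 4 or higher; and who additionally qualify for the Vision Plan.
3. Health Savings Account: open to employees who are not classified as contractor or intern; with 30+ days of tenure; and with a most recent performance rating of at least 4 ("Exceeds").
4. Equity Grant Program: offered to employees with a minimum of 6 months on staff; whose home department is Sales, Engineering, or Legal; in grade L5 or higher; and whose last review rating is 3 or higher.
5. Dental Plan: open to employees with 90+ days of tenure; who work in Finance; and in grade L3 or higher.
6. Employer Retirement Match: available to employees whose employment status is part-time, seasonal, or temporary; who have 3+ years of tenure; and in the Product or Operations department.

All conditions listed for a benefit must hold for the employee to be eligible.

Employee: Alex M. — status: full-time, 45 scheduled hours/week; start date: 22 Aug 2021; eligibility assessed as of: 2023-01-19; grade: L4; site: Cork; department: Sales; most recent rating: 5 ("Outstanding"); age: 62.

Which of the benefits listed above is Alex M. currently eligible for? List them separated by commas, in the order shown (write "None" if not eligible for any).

Health Savings Account

Service from 22 Aug 2021 to 2023-01-19: 515 days.
Vision Plan — service 515 days < 24 months (≈720 days) ✗ → not eligible.
Professional Development Fund — status full-time ✓ (not excluded); service 515 days < 24 months (≈720 days) ✗ → not eligible.
Health Savings Account — status full-time ✓ (not excluded); service 515 days ≥ 30 days ✓; rating 5 ≥ 4 ✓ → eligible.
Equity Grant Program — service 515 days ≥ 6 months (≈180 days) ✓; dept Sales ✓; grade L4 < L5 ✗ → not eligible.
Dental Plan — service 515 days ≥ 90 days ✓; dept Sales ✗ → not eligible.
Employer Retirement Match — status full-time ✗ (requires part-time, seasonal, or temporary) → not eligible.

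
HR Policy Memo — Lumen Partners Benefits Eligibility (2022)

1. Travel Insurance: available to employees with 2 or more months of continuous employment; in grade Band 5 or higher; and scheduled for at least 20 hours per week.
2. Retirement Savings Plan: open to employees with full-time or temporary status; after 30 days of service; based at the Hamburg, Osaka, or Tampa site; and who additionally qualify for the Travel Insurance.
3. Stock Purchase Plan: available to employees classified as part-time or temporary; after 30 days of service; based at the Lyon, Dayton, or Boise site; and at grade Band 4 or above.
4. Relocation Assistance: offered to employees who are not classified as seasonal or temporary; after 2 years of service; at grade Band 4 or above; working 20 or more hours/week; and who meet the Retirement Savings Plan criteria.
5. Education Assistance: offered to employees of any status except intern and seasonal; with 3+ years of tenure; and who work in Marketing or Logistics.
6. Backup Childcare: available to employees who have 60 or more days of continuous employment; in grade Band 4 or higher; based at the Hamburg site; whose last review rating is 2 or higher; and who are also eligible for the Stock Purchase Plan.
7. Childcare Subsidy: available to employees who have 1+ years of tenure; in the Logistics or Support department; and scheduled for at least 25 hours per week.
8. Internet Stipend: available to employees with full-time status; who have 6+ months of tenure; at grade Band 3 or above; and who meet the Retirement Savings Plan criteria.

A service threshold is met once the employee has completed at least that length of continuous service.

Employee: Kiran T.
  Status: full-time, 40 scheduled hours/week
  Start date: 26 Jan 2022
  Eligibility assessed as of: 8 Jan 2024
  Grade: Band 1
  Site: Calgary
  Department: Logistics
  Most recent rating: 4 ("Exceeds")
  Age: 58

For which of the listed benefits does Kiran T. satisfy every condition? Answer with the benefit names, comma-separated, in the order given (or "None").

Childcare Subsidy

Service from 26 Jan 2022 to 8 Jan 2024: 712 days.
Travel Insurance — service 712 days ≥ 2 months (≈60 days) ✓; grade Band 1 < Band 5 ✗ → not eligible.
Retirement Savings Plan — status full-time ✓; service 712 days ≥ 30 days ✓; site Calgary ✗ (not Hamburg, Osaka, or Tampa) → not eligible.
Stock Purchase Plan — status full-time ✗ (requires part-time or temporary) → not eligible.
Relocation Assistance — status full-time ✓ (not excluded); service 712 days < 2 years (≈730 days) ✗ → not eligible.
Education Assistance — status full-time ✓ (not excluded); service 712 days < 3 years (≈1095 days) ✗ → not eligible.
Backup Childcare — service 712 days ≥ 60 days ✓; grade Band 1 < Band 4 ✗ → not eligible.
Childcare Subsidy — service 712 days ≥ 1 year (≈365 days) ✓; dept Logistics ✓; 40 hrs/wk ≥ 25 ✓ → eligible.
Internet Stipend — status full-time ✓; service 712 days ≥ 6 months (≈180 days) ✓; grade Band 1 < Band 3 ✗ → not eligible.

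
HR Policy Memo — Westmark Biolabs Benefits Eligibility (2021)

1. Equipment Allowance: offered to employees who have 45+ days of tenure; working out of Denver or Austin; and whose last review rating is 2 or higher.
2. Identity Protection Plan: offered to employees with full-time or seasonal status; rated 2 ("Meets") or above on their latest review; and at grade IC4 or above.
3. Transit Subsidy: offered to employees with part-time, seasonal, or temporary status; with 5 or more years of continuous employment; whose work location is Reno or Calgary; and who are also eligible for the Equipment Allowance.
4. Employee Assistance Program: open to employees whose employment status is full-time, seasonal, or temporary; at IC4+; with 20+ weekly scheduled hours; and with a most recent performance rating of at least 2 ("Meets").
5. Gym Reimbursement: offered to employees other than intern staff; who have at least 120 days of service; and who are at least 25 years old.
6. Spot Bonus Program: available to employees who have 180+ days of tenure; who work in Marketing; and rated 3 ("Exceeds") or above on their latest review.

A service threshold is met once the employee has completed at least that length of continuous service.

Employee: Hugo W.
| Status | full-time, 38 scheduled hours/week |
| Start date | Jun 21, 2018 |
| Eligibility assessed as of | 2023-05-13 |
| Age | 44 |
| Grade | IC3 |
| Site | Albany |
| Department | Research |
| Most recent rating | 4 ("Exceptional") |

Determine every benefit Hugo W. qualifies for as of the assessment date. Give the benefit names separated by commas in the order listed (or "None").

Service from Jun 21, 2018 to 2023-05-13: 1787 days.
Equipment Allowance — service 1787 days ≥ 45 days ✓; site Albany ✗ (not Denver or Austin) → not eligible.
Identity Protection Plan — status full-time ✓; rating 4 ≥ 2 ✓; grade IC3 < IC4 ✗ → not eligible.
Transit Subsidy — status full-time ✗ (requires part-time, seasonal, or temporary) → not eligible.
Employee Assistance Program — status full-time ✓; grade IC3 < IC4 ✗ → not eligible.
Gym Reimbursement — status full-time ✓ (not excluded); service 1787 days ≥ 120 days ✓; age 44 ≥ 25 ✓ → eligible.
Spot Bonus Program — service 1787 days ≥ 180 days ✓; dept Research ✗ → not eligible.

Gym Reimbursement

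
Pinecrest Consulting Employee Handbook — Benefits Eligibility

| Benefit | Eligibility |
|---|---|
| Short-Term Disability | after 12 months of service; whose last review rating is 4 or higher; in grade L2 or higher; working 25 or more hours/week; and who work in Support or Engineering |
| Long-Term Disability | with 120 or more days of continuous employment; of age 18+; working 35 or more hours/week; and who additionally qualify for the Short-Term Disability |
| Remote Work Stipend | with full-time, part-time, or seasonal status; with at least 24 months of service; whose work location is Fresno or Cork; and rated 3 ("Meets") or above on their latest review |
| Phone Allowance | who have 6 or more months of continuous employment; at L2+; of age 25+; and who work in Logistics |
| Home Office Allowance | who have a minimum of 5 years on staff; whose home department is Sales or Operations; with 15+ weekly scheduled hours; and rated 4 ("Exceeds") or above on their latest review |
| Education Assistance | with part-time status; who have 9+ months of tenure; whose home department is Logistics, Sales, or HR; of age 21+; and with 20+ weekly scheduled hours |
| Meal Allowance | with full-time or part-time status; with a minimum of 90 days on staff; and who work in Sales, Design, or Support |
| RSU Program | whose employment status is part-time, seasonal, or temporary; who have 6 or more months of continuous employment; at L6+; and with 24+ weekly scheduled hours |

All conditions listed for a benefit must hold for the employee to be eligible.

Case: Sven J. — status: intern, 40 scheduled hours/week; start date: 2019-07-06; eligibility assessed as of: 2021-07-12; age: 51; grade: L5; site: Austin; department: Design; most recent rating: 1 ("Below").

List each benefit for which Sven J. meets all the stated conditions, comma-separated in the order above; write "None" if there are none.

None

Service from 2019-07-06 to 2021-07-12: 737 days.
Short-Term Disability — service 737 days ≥ 12 months (≈360 days) ✓; rating 1 < 4 ✗ → not eligible.
Long-Term Disability — service 737 days ≥ 120 days ✓; age 51 ≥ 18 ✓; 40 hrs/wk ≥ 35 ✓; not eligible for Short-Term Disability ✗ → not eligible.
Remote Work Stipend — status intern ✗ (requires full-time, part-time, or seasonal) → not eligible.
Phone Allowance — service 737 days ≥ 6 months (≈180 days) ✓; grade L5 ≥ L2 ✓; age 51 ≥ 25 ✓; dept Design ✗ → not eligible.
Home Office Allowance — service 737 days < 5 years (≈1825 days) ✗ → not eligible.
Education Assistance — status intern ✗ (requires part-time) → not eligible.
Meal Allowance — status intern ✗ (requires full-time or part-time) → not eligible.
RSU Program — status intern ✗ (requires part-time, seasonal, or temporary) → not eligible.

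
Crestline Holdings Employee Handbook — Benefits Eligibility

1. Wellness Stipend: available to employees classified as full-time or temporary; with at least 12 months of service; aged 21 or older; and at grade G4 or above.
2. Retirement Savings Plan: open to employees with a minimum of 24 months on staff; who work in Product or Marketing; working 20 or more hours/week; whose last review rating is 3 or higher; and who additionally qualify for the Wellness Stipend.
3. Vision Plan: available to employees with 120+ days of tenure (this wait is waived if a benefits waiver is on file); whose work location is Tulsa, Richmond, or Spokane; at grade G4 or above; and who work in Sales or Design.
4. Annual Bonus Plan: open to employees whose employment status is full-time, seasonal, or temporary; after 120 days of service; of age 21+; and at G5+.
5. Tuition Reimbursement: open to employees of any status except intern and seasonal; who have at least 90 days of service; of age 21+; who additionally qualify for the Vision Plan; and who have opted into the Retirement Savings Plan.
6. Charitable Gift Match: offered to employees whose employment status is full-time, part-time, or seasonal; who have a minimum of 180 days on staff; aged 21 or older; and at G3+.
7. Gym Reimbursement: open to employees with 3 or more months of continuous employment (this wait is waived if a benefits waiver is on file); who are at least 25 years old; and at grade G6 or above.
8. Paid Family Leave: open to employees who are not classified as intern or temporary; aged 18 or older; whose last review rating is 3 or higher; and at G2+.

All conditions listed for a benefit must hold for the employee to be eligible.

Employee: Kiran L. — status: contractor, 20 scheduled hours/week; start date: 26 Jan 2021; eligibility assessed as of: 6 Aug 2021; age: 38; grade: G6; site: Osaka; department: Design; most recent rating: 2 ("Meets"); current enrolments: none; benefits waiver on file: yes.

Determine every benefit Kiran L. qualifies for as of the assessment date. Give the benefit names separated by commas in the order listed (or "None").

Service from 26 Jan 2021 to 6 Aug 2021: 192 days.
Wellness Stipend — status contractor ✗ (requires full-time or temporary) → not eligible.
Retirement Savings Plan — service 192 days < 24 months (≈720 days) ✗ → not eligible.
Vision Plan — benefits waiver on file ✓; site Osaka ✗ (not Tulsa, Richmond, or Spokane) → not eligible.
Annual Bonus Plan — status contractor ✗ (requires full-time, seasonal, or temporary) → not eligible.
Tuition Reimbursement — status contractor ✓ (not excluded); service 192 days ≥ 90 days ✓; age 38 ≥ 21 ✓; not eligible for Vision Plan ✗ → not eligible.
Charitable Gift Match — status contractor ✗ (requires full-time, part-time, or seasonal) → not eligible.
Gym Reimbursement — benefits waiver on file ✓; age 38 ≥ 25 ✓; grade G6 ≥ G6 ✓ → eligible.
Paid Family Leave — status contractor ✓ (not excluded); age 38 ≥ 18 ✓; rating 2 < 3 ✗ → not eligible.

Gym Reimbursement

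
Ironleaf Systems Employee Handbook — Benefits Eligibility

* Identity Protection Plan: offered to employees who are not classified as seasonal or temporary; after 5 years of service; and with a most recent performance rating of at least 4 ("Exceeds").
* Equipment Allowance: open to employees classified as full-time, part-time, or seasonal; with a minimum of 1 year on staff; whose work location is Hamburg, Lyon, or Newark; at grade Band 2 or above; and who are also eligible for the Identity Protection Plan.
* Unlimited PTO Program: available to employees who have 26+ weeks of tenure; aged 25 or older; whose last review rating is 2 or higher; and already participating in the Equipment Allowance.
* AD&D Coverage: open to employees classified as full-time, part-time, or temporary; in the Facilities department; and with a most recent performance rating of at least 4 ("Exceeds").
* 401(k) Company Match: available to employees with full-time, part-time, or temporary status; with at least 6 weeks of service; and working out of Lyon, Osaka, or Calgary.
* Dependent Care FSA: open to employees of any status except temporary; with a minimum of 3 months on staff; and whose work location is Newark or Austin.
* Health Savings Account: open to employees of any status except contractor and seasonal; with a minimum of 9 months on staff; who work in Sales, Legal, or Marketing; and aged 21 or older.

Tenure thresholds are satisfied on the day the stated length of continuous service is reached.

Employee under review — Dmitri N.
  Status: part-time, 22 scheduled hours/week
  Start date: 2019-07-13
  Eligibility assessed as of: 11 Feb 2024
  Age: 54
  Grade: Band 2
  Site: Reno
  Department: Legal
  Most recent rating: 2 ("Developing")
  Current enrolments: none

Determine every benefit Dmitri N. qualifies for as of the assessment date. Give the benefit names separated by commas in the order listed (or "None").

Service from 2019-07-13 to 11 Feb 2024: 1674 days.
Identity Protection Plan — status part-time ✓ (not excluded); service 1674 days < 5 years (≈1825 days) ✗ → not eligible.
Equipment Allowance — status part-time ✓; service 1674 days ≥ 1 year (≈365 days) ✓; site Reno ✗ (not Hamburg, Lyon, or Newark) → not eligible.
Unlimited PTO Program — service 1674 days ≥ 26 weeks (≈182 days) ✓; age 54 ≥ 25 ✓; rating 2 ≥ 2 ✓; not enrolled in Equipment Allowance ✗ → not eligible.
AD&D Coverage — status part-time ✓; dept Legal ✗ → not eligible.
401(k) Company Match — status part-time ✓; service 1674 days ≥ 6 weeks (≈42 days) ✓; site Reno ✗ (not Lyon, Osaka, or Calgary) → not eligible.
Dependent Care FSA — status part-time ✓ (not excluded); service 1674 days ≥ 3 months (≈90 days) ✓; site Reno ✗ (not Newark or Austin) → not eligible.
Health Savings Account — status part-time ✓ (not excluded); service 1674 days ≥ 9 months (≈270 days) ✓; dept Legal ✓; age 54 ≥ 21 ✓ → eligible.

Health Savings Account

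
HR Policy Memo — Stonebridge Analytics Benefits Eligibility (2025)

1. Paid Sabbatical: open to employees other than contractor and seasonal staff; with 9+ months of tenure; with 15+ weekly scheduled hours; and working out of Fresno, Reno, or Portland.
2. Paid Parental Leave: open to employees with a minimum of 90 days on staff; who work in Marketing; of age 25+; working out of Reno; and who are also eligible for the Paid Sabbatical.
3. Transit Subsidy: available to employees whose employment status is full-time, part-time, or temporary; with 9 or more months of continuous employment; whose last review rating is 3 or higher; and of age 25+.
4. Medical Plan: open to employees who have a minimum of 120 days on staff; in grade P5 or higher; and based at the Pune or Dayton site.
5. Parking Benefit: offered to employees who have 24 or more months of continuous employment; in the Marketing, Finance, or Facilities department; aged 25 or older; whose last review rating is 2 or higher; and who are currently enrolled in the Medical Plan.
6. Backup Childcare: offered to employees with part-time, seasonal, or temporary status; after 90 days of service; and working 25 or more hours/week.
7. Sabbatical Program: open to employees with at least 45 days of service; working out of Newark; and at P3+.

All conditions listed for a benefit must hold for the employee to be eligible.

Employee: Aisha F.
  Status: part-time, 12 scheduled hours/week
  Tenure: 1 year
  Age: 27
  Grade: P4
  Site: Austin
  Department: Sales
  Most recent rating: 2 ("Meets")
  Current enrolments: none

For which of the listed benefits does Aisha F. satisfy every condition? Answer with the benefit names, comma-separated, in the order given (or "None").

None

Paid Sabbatical — status part-time ✓ (not excluded); service 1 year ≥ 9 months (≈270 days) ✓; 12 hrs/wk < 15 ✗ → not eligible.
Paid Parental Leave — service 1 year ≥ 90 days ✓; dept Sales ✗ → not eligible.
Transit Subsidy — status part-time ✓; service 1 year ≥ 9 months (≈270 days) ✓; rating 2 < 3 ✗ → not eligible.
Medical Plan — service 1 year ≥ 120 days ✓; grade P4 < P5 ✗ → not eligible.
Parking Benefit — service 1 year < 24 months (≈720 days) ✗ → not eligible.
Backup Childcare — status part-time ✓; service 1 year ≥ 90 days ✓; 12 hrs/wk < 25 ✗ → not eligible.
Sabbatical Program — service 1 year ≥ 45 days ✓; site Austin ✗ (not Newark) → not eligible.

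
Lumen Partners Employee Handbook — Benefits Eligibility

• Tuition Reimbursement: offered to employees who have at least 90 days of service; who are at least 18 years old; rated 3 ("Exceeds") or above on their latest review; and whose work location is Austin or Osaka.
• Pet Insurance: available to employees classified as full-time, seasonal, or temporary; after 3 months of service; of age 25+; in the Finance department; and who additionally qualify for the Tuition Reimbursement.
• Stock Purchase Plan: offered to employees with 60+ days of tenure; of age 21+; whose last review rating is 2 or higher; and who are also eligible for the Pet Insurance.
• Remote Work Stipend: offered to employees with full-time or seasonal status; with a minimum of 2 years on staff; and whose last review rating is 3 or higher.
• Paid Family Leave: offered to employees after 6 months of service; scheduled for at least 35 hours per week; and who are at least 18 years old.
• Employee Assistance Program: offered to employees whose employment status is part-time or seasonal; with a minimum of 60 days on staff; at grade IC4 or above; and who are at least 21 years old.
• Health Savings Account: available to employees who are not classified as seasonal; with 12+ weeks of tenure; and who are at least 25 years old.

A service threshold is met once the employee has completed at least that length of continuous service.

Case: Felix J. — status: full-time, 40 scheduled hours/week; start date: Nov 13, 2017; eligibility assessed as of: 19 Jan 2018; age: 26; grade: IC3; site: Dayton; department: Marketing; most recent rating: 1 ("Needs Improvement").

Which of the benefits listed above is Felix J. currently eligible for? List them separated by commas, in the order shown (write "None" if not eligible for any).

Service from Nov 13, 2017 to 19 Jan 2018: 67 days.
Tuition Reimbursement — service 67 days < 90 days ✗ → not eligible.
Pet Insurance — status full-time ✓; service 67 days < 3 months (≈90 days) ✗ → not eligible.
Stock Purchase Plan — service 67 days ≥ 60 days ✓; age 26 ≥ 21 ✓; rating 1 < 2 ✗ → not eligible.
Remote Work Stipend — status full-time ✓; service 67 days < 2 years (≈730 days) ✗ → not eligible.
Paid Family Leave — service 67 days < 6 months (≈180 days) ✗ → not eligible.
Employee Assistance Program — status full-time ✗ (requires part-time or seasonal) → not eligible.
Health Savings Account — status full-time ✓ (not excluded); service 67 days < 12 weeks (≈84 days) ✗ → not eligible.

None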